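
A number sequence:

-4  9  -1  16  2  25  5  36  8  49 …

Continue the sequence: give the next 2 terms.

Odd-indexed and even-indexed terms follow separate rules.
Subsequence A: -4, -1, 2, 5, 8. Linear: a_n = -7 + 3·n.
Subsequence B: 9, 16, 25, 36, 49. Consecutive squares n² from n = 3.
Position 11 falls in subsequence A as its term 6, giving 11.
Position 12 → subsequence B, term 6 = 64.

11, 64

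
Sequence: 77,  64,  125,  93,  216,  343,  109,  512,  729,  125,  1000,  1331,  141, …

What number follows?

1728

Positions follow the repeating pattern ABB; grouping by letter gives 2 tracks.
Stream A: 77, 93, 109, 125, 141. Arithmetic with common difference +16.
Stream B: 64, 125, 216, 343, 512, 729, 1000, 1331. Consecutive cubes n³ from n = 4.
The 14th slot belongs to stream B; its 9th term is 1728.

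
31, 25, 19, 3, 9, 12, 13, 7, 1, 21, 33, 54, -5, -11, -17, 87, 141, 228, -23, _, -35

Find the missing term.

-29

Reading positions in blocks of 6 reveals the pattern AAABBB — 2 tracks woven together.
Stream A is 31, 25, 19, 13, 7, 1, -5, -11, -17, -23, ?, -35, which is arithmetic with common difference −6.
Stream B is 3, 9, 12, 21, 33, 54, 87, 141, 228, which is a Fibonacci-like recurrence a_n = a_{n-1} + a_{n-2}.
The gap is stream A's term 11; the rule gives -29.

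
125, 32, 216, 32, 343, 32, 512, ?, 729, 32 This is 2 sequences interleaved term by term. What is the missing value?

32

The terms cycle through 2 interleaved subsequences.
Track A is 125, 216, 343, 512, 729, which is the cubes 5³, 6³, 7³, ….
Track B is 32, 32, 32, ?, 32, which is the constant sequence 32.
Track B's pattern makes the blank 32.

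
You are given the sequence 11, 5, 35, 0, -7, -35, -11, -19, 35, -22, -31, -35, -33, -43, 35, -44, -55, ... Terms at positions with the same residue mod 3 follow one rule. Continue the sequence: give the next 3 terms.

The terms cycle through 3 interleaved subsequences.
Track A: 11, 0, -11, -22, -33, -44 — arithmetic with common difference −11.
Track B: 5, -7, -19, -31, -43, -55 — linear: a_n = 17 − 12·n.
Track C: 35, -35, 35, -35, 35 — the oscillation 35·(−1)^(n+1).
Term 18 comes from track C (its 6th entry): -35.
Position 19 → track A, term 7 = -55.
Position 20 → track B, term 7 = -67.

-35, -55, -67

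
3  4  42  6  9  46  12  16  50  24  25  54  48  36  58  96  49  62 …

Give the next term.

192

Taking every 3rd term gives 3 separate tracks.
Subsequence A = 3, 6, 12, 24, 48, 96: geometric, ×2 each step.
Subsequence B = 4, 9, 16, 25, 36, 49: the squares 2², 3², 4², ….
Subsequence C = 42, 46, 50, 54, 58, 62: arithmetic with common difference +4.
Position 19 falls in subsequence A as its term 7, giving 192.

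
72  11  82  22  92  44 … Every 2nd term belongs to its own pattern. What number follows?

102

Split by position mod 2 into 2 tracks.
Subsequence A: 72, 82, 92 (adding 10 each time).
Subsequence B: 11, 22, 44 (multiplying by 2 each time).
Position 7 → subsequence A, term 4 = 102.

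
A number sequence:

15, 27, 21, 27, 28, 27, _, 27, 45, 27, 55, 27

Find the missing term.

36

Odd-indexed and even-indexed terms follow separate rules.
Track A = 15, 21, 28, ?, 45, 55: the triangular numbers T_5, T_6, ….
Track B = 27, 27, 27, 27, 27, 27: constant 27.
The gap is track A's term 4; the rule gives 36.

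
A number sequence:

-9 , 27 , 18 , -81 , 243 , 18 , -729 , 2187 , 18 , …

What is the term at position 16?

-531441

The slot pattern repeats as AAB (period 3), so there are 2 interleaved tracks.
Stream A: -9, 27, -81, 243, -729, 2187. Geometric, ×-3 each step.
Stream B: 18, 18, 18. Constant 18.
Term 16 comes from stream A (its 11th entry): -531441.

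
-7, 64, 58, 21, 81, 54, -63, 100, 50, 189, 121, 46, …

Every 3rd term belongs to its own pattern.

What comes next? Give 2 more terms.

Split by position mod 3: positions 1, 4, 7, … form one track, and each other residue class forms its own.
Subsequence A: -7, 21, -63, 189. Geometric with ratio -3.
Subsequence B: 64, 81, 100, 121. Consecutive squares n² from n = 8.
Subsequence C: 58, 54, 50, 46. Subtracting 4 each time.
Term 13 comes from subsequence A (its 5th entry): -567.
Position 14 falls in subsequence B as its term 5, giving 144.

-567, 144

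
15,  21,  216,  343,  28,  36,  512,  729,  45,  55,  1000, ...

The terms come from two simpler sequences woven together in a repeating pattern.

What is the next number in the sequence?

1331

Reading positions in blocks of 4 reveals the pattern AABB — 2 tracks woven together.
Track A is 15, 21, 28, 36, 45, 55, which is the triangular numbers T_5, T_6, ….
Track B is 216, 343, 512, 729, 1000, which is perfect cubes starting at 6³.
Position 12 → track B, term 6 = 1331.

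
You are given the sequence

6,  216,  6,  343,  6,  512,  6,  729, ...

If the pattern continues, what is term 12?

1331

Split by position mod 2 into 2 tracks.
Track A: 6, 6, 6, 6 — constant 6.
Track B: 216, 343, 512, 729 — perfect cubes starting at 6³.
Position 12 falls in track B as its term 6, giving 1331.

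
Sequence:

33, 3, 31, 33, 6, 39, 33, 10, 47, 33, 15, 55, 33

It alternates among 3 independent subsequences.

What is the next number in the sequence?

Split by position mod 3 into 3 tracks.
Track A = 33, 33, 33, 33, 33: constant 33.
Track B = 3, 6, 10, 15: triangular numbers n(n+1)/2 for n = 2, 3, ….
Track C = 31, 39, 47, 55: arithmetic, step +8.
The 14th slot belongs to track B; its 5th term is 21.

21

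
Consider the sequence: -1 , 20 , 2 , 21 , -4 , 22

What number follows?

Positions 1, 3, 5, … form one subsequence and positions 2, 4, 6, … form another.
Stream A: -1, 2, -4 (geometric with ratio -2).
Stream B: 20, 21, 22 (arithmetic with common difference +1).
The 7th slot belongs to stream A; its 4th term is 8.

8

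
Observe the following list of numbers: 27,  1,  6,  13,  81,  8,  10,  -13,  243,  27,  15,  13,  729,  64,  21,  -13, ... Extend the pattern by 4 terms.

The terms cycle through 4 interleaved subsequences.
Subsequence A: 27, 81, 243, 729 (powers 3^3, 3^4, 3^5, …).
Subsequence B: 1, 8, 27, 64 (the cubes 1³, 2³, 3³, …).
Subsequence C: 6, 10, 15, 21 (triangular numbers n(n+1)/2 for n = 3, 4, …).
Subsequence D: 13, -13, 13, -13 (oscillating between 13 and -13).
Term 17 comes from subsequence A (its 5th entry): 2187.
Position 18 falls in subsequence B as its term 5, giving 125.
Position 19 → subsequence C, term 5 = 28.
Term 20 comes from subsequence D (its 5th entry): 13.

2187, 125, 28, 13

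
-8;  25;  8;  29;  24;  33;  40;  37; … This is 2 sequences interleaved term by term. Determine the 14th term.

49

Positions 1, 3, 5, … form one subsequence and positions 2, 4, 6, … form another.
Subsequence A: -8, 8, 24, 40 — linear: a_n = -24 + 16·n.
Subsequence B: 25, 29, 33, 37 — arithmetic, step +4.
Position 14 → subsequence B, term 7 = 49.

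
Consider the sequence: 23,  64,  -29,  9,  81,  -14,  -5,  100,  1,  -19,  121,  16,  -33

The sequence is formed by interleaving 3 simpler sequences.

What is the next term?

The terms cycle through 3 interleaved subsequences.
Track A: 23, 9, -5, -19, -33 (linear: a_n = 37 − 14·n).
Track B: 64, 81, 100, 121 (consecutive squares n² from n = 8).
Track C: -29, -14, 1, 16 (linear: a_n = -44 + 15·n).
Term 14 comes from track B (its 5th entry): 144.

144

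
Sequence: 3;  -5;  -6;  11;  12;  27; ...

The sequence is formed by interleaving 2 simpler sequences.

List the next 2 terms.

Split by position mod 2 into 2 tracks.
Track A is 3, -6, 12, which is multiplying by -2 each time.
Track B is -5, 11, 27, which is arithmetic with common difference +16.
Position 7 falls in track A as its term 4, giving -24.
The 8th slot belongs to track B; its 4th term is 43.

-24, 43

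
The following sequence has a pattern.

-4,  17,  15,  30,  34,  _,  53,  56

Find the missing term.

43

The terms cycle through 2 interleaved subsequences.
Subsequence A is -4, 15, 34, 53, which is linear: a_n = -23 + 19·n.
Subsequence B is 17, 30, ?, 56, which is arithmetic with common difference +13.
Subsequence B's pattern makes the blank 43.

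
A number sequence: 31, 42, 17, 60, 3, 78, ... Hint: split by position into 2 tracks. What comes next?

-11

Taking every 2nd term gives 2 separate tracks.
Stream A = 31, 17, 3: subtracting 14 each time.
Stream B = 42, 60, 78: arithmetic, step +18.
Position 7 falls in stream A as its term 4, giving -11.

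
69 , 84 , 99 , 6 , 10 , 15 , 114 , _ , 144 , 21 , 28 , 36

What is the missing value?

129

The slot pattern repeats as AAABBB (period 6), so there are 2 interleaved tracks.
Track A = 69, 84, 99, 114, ?, 144: arithmetic with common difference +15.
Track B = 6, 10, 15, 21, 28, 36: triangular numbers starting at T_3.
The gap is track A's term 5; the rule gives 129.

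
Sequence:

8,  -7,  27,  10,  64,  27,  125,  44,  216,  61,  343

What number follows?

Taking every 2nd term gives 2 separate tracks.
Track A: 8, 27, 64, 125, 216, 343. Consecutive cubes n³ from n = 2.
Track B: -7, 10, 27, 44, 61. Linear: a_n = -24 + 17·n.
The 12th slot belongs to track B; its 6th term is 78.

78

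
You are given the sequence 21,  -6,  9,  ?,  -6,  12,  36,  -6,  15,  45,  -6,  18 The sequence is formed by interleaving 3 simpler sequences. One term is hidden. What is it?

28

Split by position mod 3 into 3 tracks.
Subsequence A: 21, ?, 36, 45 — the triangular numbers T_6, T_7, ….
Subsequence B: -6, -6, -6, -6 — the constant sequence -6.
Subsequence C: 9, 12, 15, 18 — adding 3 each time.
The gap is subsequence A's term 2; the rule gives 28.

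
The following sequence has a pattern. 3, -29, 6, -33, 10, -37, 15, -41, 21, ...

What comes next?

Odd-indexed and even-indexed terms follow separate rules.
Track A: 3, 6, 10, 15, 21. Triangular numbers n(n+1)/2 for n = 2, 3, ….
Track B: -29, -33, -37, -41. Arithmetic with common difference −4.
Position 10 falls in track B as its term 5, giving -45.

-45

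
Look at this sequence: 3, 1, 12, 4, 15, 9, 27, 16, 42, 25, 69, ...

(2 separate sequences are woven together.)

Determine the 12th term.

36

Positions 1, 3, 5, … form one subsequence and positions 2, 4, 6, … form another.
Track A: 3, 12, 15, 27, 42, 69 (each term equals the sum of the previous two).
Track B: 1, 4, 9, 16, 25 (perfect squares starting at 1²).
Position 12 → track B, term 6 = 36.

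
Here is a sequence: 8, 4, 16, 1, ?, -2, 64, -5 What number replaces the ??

32

Split by position mod 2 into 2 tracks.
Track A = 8, 16, ?, 64: successive powers of 2.
Track B = 4, 1, -2, -5: subtracting 3 each time.
The gap is track A's term 3; the rule gives 32.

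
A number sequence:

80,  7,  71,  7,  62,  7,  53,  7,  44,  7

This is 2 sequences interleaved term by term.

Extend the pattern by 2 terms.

35, 7

Positions 1, 3, 5, … form one subsequence and positions 2, 4, 6, … form another.
Subsequence A = 80, 71, 62, 53, 44: subtracting 9 each time.
Subsequence B = 7, 7, 7, 7, 7: constant 7.
Term 11 comes from subsequence A (its 6th entry): 35.
Position 12 → subsequence B, term 6 = 7.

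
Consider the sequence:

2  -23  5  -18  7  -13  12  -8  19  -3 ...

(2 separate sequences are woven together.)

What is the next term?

Odd-indexed and even-indexed terms follow separate rules.
Subsequence A: 2, 5, 7, 12, 19 (Fibonacci-style (each term is the sum of the two before it)).
Subsequence B: -23, -18, -13, -8, -3 (arithmetic with common difference +5).
Position 11 → subsequence A, term 6 = 31.

31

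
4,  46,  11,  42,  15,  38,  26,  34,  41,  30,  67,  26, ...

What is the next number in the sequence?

The terms cycle through 2 interleaved subsequences.
Stream A = 4, 11, 15, 26, 41, 67: a Fibonacci-like recurrence a_n = a_{n-1} + a_{n-2}.
Stream B = 46, 42, 38, 34, 30, 26: subtracting 4 each time.
Position 13 → stream A, term 7 = 108.

108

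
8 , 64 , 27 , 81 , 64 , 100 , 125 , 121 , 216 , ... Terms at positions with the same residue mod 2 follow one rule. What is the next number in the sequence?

Split by position mod 2 into 2 tracks.
Track A: 8, 27, 64, 125, 216 (perfect cubes starting at 2³).
Track B: 64, 81, 100, 121 (consecutive squares n² from n = 8).
Term 10 comes from track B (its 5th entry): 144.

144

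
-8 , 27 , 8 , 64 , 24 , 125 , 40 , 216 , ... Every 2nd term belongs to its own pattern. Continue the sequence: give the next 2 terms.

56, 343

Split by position mod 2 into 2 tracks.
Track A: -8, 8, 24, 40 — arithmetic, step +16.
Track B: 27, 64, 125, 216 — consecutive cubes n³ from n = 3.
Position 9 falls in track A as its term 5, giving 56.
The 10th slot belongs to track B; its 5th term is 343.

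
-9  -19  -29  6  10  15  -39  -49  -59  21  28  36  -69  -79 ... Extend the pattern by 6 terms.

-89, 45, 55, 66, -99, -109

Positions follow the repeating pattern AAABBB; grouping by letter gives 2 tracks.
Stream A: -9, -19, -29, -39, -49, -59, -69, -79. Subtracting 10 each time.
Stream B: 6, 10, 15, 21, 28, 36. The triangular numbers T_3, T_4, ….
Term 15 comes from stream A (its 9th entry): -89.
The 16th slot belongs to stream B; its 7th term is 45.
Term 17 comes from stream B (its 8th entry): 55.
Position 18 falls in stream B as its term 9, giving 66.
The 19th slot belongs to stream A; its 10th term is -99.
The 20th slot belongs to stream A; its 11th term is -109.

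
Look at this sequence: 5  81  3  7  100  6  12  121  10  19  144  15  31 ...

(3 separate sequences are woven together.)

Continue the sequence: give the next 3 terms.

Split by position mod 3 into 3 tracks.
Stream A is 5, 7, 12, 19, 31, which is each term equals the sum of the previous two.
Stream B is 81, 100, 121, 144, which is the squares 9², 10², 11², ….
Stream C is 3, 6, 10, 15, which is triangular numbers starting at T_2.
Term 14 comes from stream B (its 5th entry): 169.
Position 15 falls in stream C as its term 5, giving 21.
Position 16 falls in stream A as its term 6, giving 50.

169, 21, 50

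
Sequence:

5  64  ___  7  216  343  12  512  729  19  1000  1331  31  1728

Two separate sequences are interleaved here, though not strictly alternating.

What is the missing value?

125

The slot pattern repeats as ABB (period 3), so there are 2 interleaved tracks.
Subsequence A is 5, 7, 12, 19, 31, which is Fibonacci-style (each term is the sum of the two before it).
Subsequence B is 64, ?, 216, 343, 512, 729, 1000, 1331, 1728, which is perfect cubes starting at 4³.
Filling subsequence B at index 2 by its rule yields 125.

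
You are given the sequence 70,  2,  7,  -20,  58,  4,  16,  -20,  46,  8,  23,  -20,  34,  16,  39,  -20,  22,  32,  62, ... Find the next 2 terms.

Split by position mod 4: positions 1, 5, 9, … form one track, and each other residue class forms its own.
Track A = 70, 58, 46, 34, 22: arithmetic with common difference −12.
Track B = 2, 4, 8, 16, 32: successive powers of 2.
Track C = 7, 16, 23, 39, 62: a Fibonacci-like recurrence a_n = a_{n-1} + a_{n-2}.
Track D = -20, -20, -20, -20: the constant sequence -20.
Term 20 comes from track D (its 5th entry): -20.
Term 21 comes from track A (its 6th entry): 10.

-20, 10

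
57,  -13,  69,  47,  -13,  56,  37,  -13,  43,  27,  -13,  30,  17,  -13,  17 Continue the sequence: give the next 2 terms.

Split by position mod 3: positions 1, 4, 7, … form one track, and each other residue class forms its own.
Track A: 57, 47, 37, 27, 17 (arithmetic, step −10).
Track B: -13, -13, -13, -13, -13 (always -13).
Track C: 69, 56, 43, 30, 17 (linear: a_n = 82 − 13·n).
The 16th slot belongs to track A; its 6th term is 7.
The 17th slot belongs to track B; its 6th term is -13.

7, -13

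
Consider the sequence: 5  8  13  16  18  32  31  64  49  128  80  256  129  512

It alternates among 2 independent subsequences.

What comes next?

The terms cycle through 2 interleaved subsequences.
Track A: 5, 13, 18, 31, 49, 80, 129. Each term equals the sum of the previous two.
Track B: 8, 16, 32, 64, 128, 256, 512. Successive powers of 2.
Position 15 → track A, term 8 = 209.

209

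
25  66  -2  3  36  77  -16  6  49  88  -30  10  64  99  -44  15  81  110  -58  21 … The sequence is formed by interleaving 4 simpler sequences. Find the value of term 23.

-72

The terms cycle through 4 interleaved subsequences.
Stream A: 25, 36, 49, 64, 81. Consecutive squares n² from n = 5.
Stream B: 66, 77, 88, 99, 110. Arithmetic, step +11.
Stream C: -2, -16, -30, -44, -58. Linear: a_n = 12 − 14·n.
Stream D: 3, 6, 10, 15, 21. Triangular numbers starting at T_2.
The 23rd slot belongs to stream C; its 6th term is -72.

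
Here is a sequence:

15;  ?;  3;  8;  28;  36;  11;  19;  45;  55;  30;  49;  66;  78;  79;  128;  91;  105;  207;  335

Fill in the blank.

21

The slot pattern repeats as AABB (period 4), so there are 2 interleaved tracks.
Stream A = 15, ?, 28, 36, 45, 55, 66, 78, 91, 105: the triangular numbers T_5, T_6, ….
Stream B = 3, 8, 11, 19, 30, 49, 79, 128, 207, 335: a Fibonacci-like recurrence a_n = a_{n-1} + a_{n-2}.
So the missing entry in stream A is 21.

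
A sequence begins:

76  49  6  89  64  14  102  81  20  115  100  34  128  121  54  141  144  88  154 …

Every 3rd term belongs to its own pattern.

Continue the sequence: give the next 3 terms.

Read the sequence 3 terms at a time; column i is its own pattern.
Stream A: 76, 89, 102, 115, 128, 141, 154 — linear: a_n = 63 + 13·n.
Stream B: 49, 64, 81, 100, 121, 144 — perfect squares starting at 7².
Stream C: 6, 14, 20, 34, 54, 88 — a Fibonacci-like recurrence a_n = a_{n-1} + a_{n-2}.
Position 20 falls in stream B as its term 7, giving 169.
Term 21 comes from stream C (its 7th entry): 142.
Term 22 comes from stream A (its 8th entry): 167.

169, 142, 167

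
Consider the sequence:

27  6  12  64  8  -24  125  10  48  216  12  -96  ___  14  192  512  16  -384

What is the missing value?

Taking every 3rd term gives 3 separate tracks.
Track A: 27, 64, 125, 216, ?, 512. Perfect cubes starting at 3³.
Track B: 6, 8, 10, 12, 14, 16. Arithmetic, step +2.
Track C: 12, -24, 48, -96, 192, -384. Geometric with ratio -2.
Track A's pattern makes the blank 343.

343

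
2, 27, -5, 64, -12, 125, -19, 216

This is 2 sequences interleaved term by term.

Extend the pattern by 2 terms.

Odd-indexed and even-indexed terms follow separate rules.
Stream A = 2, -5, -12, -19: subtracting 7 each time.
Stream B = 27, 64, 125, 216: the cubes 3³, 4³, 5³, ….
Position 9 falls in stream A as its term 5, giving -26.
Term 10 comes from stream B (its 5th entry): 343.

-26, 343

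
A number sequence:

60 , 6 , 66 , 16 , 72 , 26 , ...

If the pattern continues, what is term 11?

90

Positions 1, 3, 5, … form one subsequence and positions 2, 4, 6, … form another.
Subsequence A = 60, 66, 72: arithmetic, step +6.
Subsequence B = 6, 16, 26: adding 10 each time.
Position 11 → subsequence A, term 6 = 90.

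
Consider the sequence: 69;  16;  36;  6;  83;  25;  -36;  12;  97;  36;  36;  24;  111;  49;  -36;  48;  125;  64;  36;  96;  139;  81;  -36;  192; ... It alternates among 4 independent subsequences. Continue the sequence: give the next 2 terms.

Read the sequence 4 terms at a time; column i is its own pattern.
Subsequence A is 69, 83, 97, 111, 125, 139, which is adding 14 each time.
Subsequence B is 16, 25, 36, 49, 64, 81, which is perfect squares starting at 4².
Subsequence C is 36, -36, 36, -36, 36, -36, which is alternating ±36.
Subsequence D is 6, 12, 24, 48, 96, 192, which is multiplying by 2 each time.
Term 25 comes from subsequence A (its 7th entry): 153.
Position 26 → subsequence B, term 7 = 100.

153, 100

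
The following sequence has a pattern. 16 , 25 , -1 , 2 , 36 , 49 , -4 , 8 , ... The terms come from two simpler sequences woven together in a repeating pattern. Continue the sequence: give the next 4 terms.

64, 81, -16, 32

The slot pattern repeats as AABB (period 4), so there are 2 interleaved tracks.
Track A: 16, 25, 36, 49. Consecutive squares n² from n = 4.
Track B: -1, 2, -4, 8. Geometric with ratio -2.
The 9th slot belongs to track A; its 5th term is 64.
Position 10 falls in track A as its term 6, giving 81.
Position 11 → track B, term 5 = -16.
Position 12 falls in track B as its term 6, giving 32.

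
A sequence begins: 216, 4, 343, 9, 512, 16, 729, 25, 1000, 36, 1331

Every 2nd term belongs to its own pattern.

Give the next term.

49

Odd-indexed and even-indexed terms follow separate rules.
Track A: 216, 343, 512, 729, 1000, 1331 (perfect cubes starting at 6³).
Track B: 4, 9, 16, 25, 36 (perfect squares starting at 2²).
The 12th slot belongs to track B; its 6th term is 49.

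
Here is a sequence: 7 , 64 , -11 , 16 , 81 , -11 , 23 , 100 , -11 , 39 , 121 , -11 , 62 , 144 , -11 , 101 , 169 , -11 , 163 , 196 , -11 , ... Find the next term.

The terms cycle through 3 interleaved subsequences.
Track A: 7, 16, 23, 39, 62, 101, 163. Each term equals the sum of the previous two.
Track B: 64, 81, 100, 121, 144, 169, 196. The squares 8², 9², 10², ….
Track C: -11, -11, -11, -11, -11, -11, -11. Always -11.
Position 22 falls in track A as its term 8, giving 264.

264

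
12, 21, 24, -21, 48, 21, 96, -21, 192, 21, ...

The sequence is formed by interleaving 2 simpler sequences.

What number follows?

384

Taking every 2nd term gives 2 separate tracks.
Track A: 12, 24, 48, 96, 192 (geometric with ratio 2).
Track B: 21, -21, 21, -21, 21 (the oscillation 21·(−1)^(n+1)).
Term 11 comes from track A (its 6th entry): 384.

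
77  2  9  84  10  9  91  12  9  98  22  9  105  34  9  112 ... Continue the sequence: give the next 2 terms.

56, 9

Split by position mod 3: positions 1, 4, 7, … form one track, and each other residue class forms its own.
Track A is 77, 84, 91, 98, 105, 112, which is linear: a_n = 70 + 7·n.
Track B is 2, 10, 12, 22, 34, which is a Fibonacci-like recurrence a_n = a_{n-1} + a_{n-2}.
Track C is 9, 9, 9, 9, 9, which is the constant sequence 9.
The 17th slot belongs to track B; its 6th term is 56.
Position 18 → track C, term 6 = 9.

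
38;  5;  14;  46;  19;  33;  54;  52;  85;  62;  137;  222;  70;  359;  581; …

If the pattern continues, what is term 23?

6443

The slot pattern repeats as ABB (period 3), so there are 2 interleaved tracks.
Stream A: 38, 46, 54, 62, 70 — linear: a_n = 30 + 8·n.
Stream B: 5, 14, 19, 33, 52, 85, 137, 222, 359, 581 — a Fibonacci-like recurrence a_n = a_{n-1} + a_{n-2}.
Position 23 → stream B, term 15 = 6443.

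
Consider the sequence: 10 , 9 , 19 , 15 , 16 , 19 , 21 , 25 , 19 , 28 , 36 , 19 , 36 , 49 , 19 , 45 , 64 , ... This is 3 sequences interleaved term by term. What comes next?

19

The terms cycle through 3 interleaved subsequences.
Stream A = 10, 15, 21, 28, 36, 45: the triangular numbers T_4, T_5, ….
Stream B = 9, 16, 25, 36, 49, 64: consecutive squares n² from n = 3.
Stream C = 19, 19, 19, 19, 19: the constant sequence 19.
Position 18 → stream C, term 6 = 19.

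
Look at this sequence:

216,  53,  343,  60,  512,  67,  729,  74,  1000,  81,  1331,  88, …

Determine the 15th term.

2197

Taking every 2nd term gives 2 separate tracks.
Track A: 216, 343, 512, 729, 1000, 1331 (consecutive cubes n³ from n = 6).
Track B: 53, 60, 67, 74, 81, 88 (arithmetic, step +7).
Position 15 → track A, term 8 = 2197.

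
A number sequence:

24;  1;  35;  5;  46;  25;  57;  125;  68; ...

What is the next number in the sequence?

625

Odd-indexed and even-indexed terms follow separate rules.
Subsequence A: 24, 35, 46, 57, 68. Arithmetic, step +11.
Subsequence B: 1, 5, 25, 125. Powers 5^0, 5^1, 5^2, ….
Position 10 falls in subsequence B as its term 5, giving 625.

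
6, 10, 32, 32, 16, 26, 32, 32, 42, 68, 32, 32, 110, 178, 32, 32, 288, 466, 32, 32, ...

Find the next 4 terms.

Reading positions in blocks of 4 reveals the pattern AABB — 2 tracks woven together.
Track A: 6, 10, 16, 26, 42, 68, 110, 178, 288, 466. Each term equals the sum of the previous two.
Track B: 32, 32, 32, 32, 32, 32, 32, 32, 32, 32. Always 32.
Position 21 → track A, term 11 = 754.
Position 22 falls in track A as its term 12, giving 1220.
Position 23 → track B, term 11 = 32.
Term 24 comes from track B (its 12th entry): 32.

754, 1220, 32, 32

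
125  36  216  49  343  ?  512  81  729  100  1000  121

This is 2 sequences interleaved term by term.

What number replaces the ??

64

Odd-indexed and even-indexed terms follow separate rules.
Track A = 125, 216, 343, 512, 729, 1000: the cubes 5³, 6³, 7³, ….
Track B = 36, 49, ?, 81, 100, 121: perfect squares starting at 6².
Track B's pattern makes the blank 64.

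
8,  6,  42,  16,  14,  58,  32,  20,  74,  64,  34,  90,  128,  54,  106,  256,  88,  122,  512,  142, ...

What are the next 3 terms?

The terms cycle through 3 interleaved subsequences.
Track A = 8, 16, 32, 64, 128, 256, 512: powers 2^3, 2^4, 2^5, ….
Track B = 6, 14, 20, 34, 54, 88, 142: a Fibonacci-like recurrence a_n = a_{n-1} + a_{n-2}.
Track C = 42, 58, 74, 90, 106, 122: arithmetic with common difference +16.
Position 21 → track C, term 7 = 138.
Position 22 falls in track A as its term 8, giving 1024.
Position 23 falls in track B as its term 8, giving 230.

138, 1024, 230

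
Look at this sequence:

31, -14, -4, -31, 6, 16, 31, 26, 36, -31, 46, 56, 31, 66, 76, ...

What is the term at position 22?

-31

Positions follow the repeating pattern ABB; grouping by letter gives 2 tracks.
Subsequence A = 31, -31, 31, -31, 31: alternating ±31.
Subsequence B = -14, -4, 6, 16, 26, 36, 46, 56, 66, 76: adding 10 each time.
Position 22 falls in subsequence A as its term 8, giving -31.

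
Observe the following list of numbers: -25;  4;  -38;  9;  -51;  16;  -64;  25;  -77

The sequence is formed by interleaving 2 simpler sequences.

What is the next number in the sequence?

36

Taking every 2nd term gives 2 separate tracks.
Track A: -25, -38, -51, -64, -77 — linear: a_n = -12 − 13·n.
Track B: 4, 9, 16, 25 — perfect squares starting at 2².
The 10th slot belongs to track B; its 5th term is 36.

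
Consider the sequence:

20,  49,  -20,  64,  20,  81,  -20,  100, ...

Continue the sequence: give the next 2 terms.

Split by position mod 2 into 2 tracks.
Stream A = 20, -20, 20, -20: alternating ±20.
Stream B = 49, 64, 81, 100: perfect squares starting at 7².
Position 9 falls in stream A as its term 5, giving 20.
Position 10 → stream B, term 5 = 121.

20, 121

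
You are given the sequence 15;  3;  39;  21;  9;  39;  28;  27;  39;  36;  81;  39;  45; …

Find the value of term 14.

Taking every 3rd term gives 3 separate tracks.
Subsequence A: 15, 21, 28, 36, 45 (triangular numbers n(n+1)/2 for n = 5, 6, …).
Subsequence B: 3, 9, 27, 81 (powers of 3).
Subsequence C: 39, 39, 39, 39 (the constant sequence 39).
Position 14 falls in subsequence B as its term 5, giving 243.

243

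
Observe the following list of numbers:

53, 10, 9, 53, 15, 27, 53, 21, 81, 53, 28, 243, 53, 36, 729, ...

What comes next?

53

Split by position mod 3: positions 1, 4, 7, … form one track, and each other residue class forms its own.
Track A is 53, 53, 53, 53, 53, which is always 53.
Track B is 10, 15, 21, 28, 36, which is the triangular numbers T_4, T_5, ….
Track C is 9, 27, 81, 243, 729, which is powers 3^2, 3^3, 3^4, ….
Term 16 comes from track A (its 6th entry): 53.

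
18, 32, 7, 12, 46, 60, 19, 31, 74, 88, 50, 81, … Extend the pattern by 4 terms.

The slot pattern repeats as AABB (period 4), so there are 2 interleaved tracks.
Stream A is 18, 32, 46, 60, 74, 88, which is adding 14 each time.
Stream B is 7, 12, 19, 31, 50, 81, which is each term equals the sum of the previous two.
The 13th slot belongs to stream A; its 7th term is 102.
Position 14 → stream A, term 8 = 116.
The 15th slot belongs to stream B; its 7th term is 131.
Position 16 falls in stream B as its term 8, giving 212.

102, 116, 131, 212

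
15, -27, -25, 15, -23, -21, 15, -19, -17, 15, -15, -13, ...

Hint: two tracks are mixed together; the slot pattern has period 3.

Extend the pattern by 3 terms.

15, -11, -9

Positions follow the repeating pattern ABB; grouping by letter gives 2 tracks.
Track A: 15, 15, 15, 15 (the constant sequence 15).
Track B: -27, -25, -23, -21, -19, -17, -15, -13 (linear: a_n = -29 + 2·n).
The 13th slot belongs to track A; its 5th term is 15.
The 14th slot belongs to track B; its 9th term is -11.
Position 15 falls in track B as its term 10, giving -9.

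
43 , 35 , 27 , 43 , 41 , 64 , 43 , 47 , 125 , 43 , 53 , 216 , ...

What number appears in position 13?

Read the sequence 3 terms at a time; column i is its own pattern.
Track A: 43, 43, 43, 43. The constant sequence 43.
Track B: 35, 41, 47, 53. Adding 6 each time.
Track C: 27, 64, 125, 216. Consecutive cubes n³ from n = 3.
Term 13 comes from track A (its 5th entry): 43.

43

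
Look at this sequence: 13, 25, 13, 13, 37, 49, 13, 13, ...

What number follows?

Positions follow the repeating pattern AABB; grouping by letter gives 2 tracks.
Track A: 13, 25, 37, 49 (linear: a_n = 1 + 12·n).
Track B: 13, 13, 13, 13 (always 13).
Term 9 comes from track A (its 5th entry): 61.

61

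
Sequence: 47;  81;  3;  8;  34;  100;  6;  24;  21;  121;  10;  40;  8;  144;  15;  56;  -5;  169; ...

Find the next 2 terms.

Read the sequence 4 terms at a time; column i is its own pattern.
Track A: 47, 34, 21, 8, -5 (subtracting 13 each time).
Track B: 81, 100, 121, 144, 169 (the squares 9², 10², 11², …).
Track C: 3, 6, 10, 15 (triangular numbers n(n+1)/2 for n = 2, 3, …).
Track D: 8, 24, 40, 56 (arithmetic with common difference +16).
Term 19 comes from track C (its 5th entry): 21.
Term 20 comes from track D (its 5th entry): 72.

21, 72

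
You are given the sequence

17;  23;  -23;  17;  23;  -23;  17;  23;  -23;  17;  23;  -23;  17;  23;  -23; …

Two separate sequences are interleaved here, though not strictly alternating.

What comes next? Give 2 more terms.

17, 23

The slot pattern repeats as ABB (period 3), so there are 2 interleaved tracks.
Subsequence A = 17, 17, 17, 17, 17: always 17.
Subsequence B = 23, -23, 23, -23, 23, -23, 23, -23, 23, -23: alternating ±23.
Position 16 falls in subsequence A as its term 6, giving 17.
Position 17 → subsequence B, term 11 = 23.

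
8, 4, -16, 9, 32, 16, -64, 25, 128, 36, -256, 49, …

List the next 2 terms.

Taking every 2nd term gives 2 separate tracks.
Track A is 8, -16, 32, -64, 128, -256, which is a geometric progression (common ratio -2).
Track B is 4, 9, 16, 25, 36, 49, which is the squares 2², 3², 4², ….
Position 13 falls in track A as its term 7, giving 512.
The 14th slot belongs to track B; its 7th term is 64.

512, 64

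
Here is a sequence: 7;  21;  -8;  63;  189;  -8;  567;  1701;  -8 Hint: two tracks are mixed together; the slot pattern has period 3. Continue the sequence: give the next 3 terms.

Positions follow the repeating pattern AAB; grouping by letter gives 2 tracks.
Subsequence A: 7, 21, 63, 189, 567, 1701. Geometric, ×3 each step.
Subsequence B: -8, -8, -8. Constant -8.
Position 10 → subsequence A, term 7 = 5103.
Term 11 comes from subsequence A (its 8th entry): 15309.
Position 12 → subsequence B, term 4 = -8.

5103, 15309, -8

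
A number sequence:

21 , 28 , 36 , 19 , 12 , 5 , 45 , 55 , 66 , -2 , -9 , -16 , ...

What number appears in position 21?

The slot pattern repeats as AAABBB (period 6), so there are 2 interleaved tracks.
Track A = 21, 28, 36, 45, 55, 66: the triangular numbers T_6, T_7, ….
Track B = 19, 12, 5, -2, -9, -16: subtracting 7 each time.
The 21st slot belongs to track A; its 12th term is 153.

153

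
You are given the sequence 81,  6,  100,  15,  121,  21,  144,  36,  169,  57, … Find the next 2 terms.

196, 93

Taking every 2nd term gives 2 separate tracks.
Stream A: 81, 100, 121, 144, 169. Consecutive squares n² from n = 9.
Stream B: 6, 15, 21, 36, 57. A Fibonacci-like recurrence a_n = a_{n-1} + a_{n-2}.
The 11th slot belongs to stream A; its 6th term is 196.
Position 12 → stream B, term 6 = 93.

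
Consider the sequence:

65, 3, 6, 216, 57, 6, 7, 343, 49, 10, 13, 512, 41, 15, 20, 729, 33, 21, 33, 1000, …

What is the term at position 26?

Split by position mod 4 into 4 tracks.
Track A: 65, 57, 49, 41, 33 (arithmetic, step −8).
Track B: 3, 6, 10, 15, 21 (triangular numbers starting at T_2).
Track C: 6, 7, 13, 20, 33 (Fibonacci-style (each term is the sum of the two before it)).
Track D: 216, 343, 512, 729, 1000 (perfect cubes starting at 6³).
Term 26 comes from track B (its 7th entry): 36.

36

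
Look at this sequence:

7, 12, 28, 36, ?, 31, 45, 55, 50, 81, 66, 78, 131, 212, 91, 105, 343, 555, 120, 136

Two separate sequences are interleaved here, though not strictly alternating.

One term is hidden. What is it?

Reading positions in blocks of 4 reveals the pattern AABB — 2 tracks woven together.
Stream A: 7, 12, ?, 31, 50, 81, 131, 212, 343, 555 (Fibonacci-style (each term is the sum of the two before it)).
Stream B: 28, 36, 45, 55, 66, 78, 91, 105, 120, 136 (the triangular numbers T_7, T_8, …).
The gap is stream A's term 3; the rule gives 19.

19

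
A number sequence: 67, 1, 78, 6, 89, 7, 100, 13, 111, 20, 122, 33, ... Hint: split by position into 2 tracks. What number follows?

133

Split by position mod 2 into 2 tracks.
Stream A: 67, 78, 89, 100, 111, 122 (adding 11 each time).
Stream B: 1, 6, 7, 13, 20, 33 (a Fibonacci-like recurrence a_n = a_{n-1} + a_{n-2}).
Term 13 comes from stream A (its 7th entry): 133.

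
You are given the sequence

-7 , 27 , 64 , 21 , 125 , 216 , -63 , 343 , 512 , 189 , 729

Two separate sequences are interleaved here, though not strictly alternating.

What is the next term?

The slot pattern repeats as ABB (period 3), so there are 2 interleaved tracks.
Stream A: -7, 21, -63, 189. Geometric with ratio -3.
Stream B: 27, 64, 125, 216, 343, 512, 729. Perfect cubes starting at 3³.
Position 12 → stream B, term 8 = 1000.

1000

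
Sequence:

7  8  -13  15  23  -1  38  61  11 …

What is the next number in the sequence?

99

The slot pattern repeats as AAB (period 3), so there are 2 interleaved tracks.
Track A is 7, 8, 15, 23, 38, 61, which is a Fibonacci-like recurrence a_n = a_{n-1} + a_{n-2}.
Track B is -13, -1, 11, which is arithmetic with common difference +12.
Position 10 falls in track A as its term 7, giving 99.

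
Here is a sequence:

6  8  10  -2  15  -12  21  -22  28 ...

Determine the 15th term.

55

Taking every 2nd term gives 2 separate tracks.
Track A: 6, 10, 15, 21, 28. Triangular numbers starting at T_3.
Track B: 8, -2, -12, -22. Arithmetic, step −10.
Position 15 → track A, term 8 = 55.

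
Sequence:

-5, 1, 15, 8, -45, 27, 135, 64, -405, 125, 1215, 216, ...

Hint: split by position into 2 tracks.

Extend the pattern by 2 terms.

Taking every 2nd term gives 2 separate tracks.
Subsequence A: -5, 15, -45, 135, -405, 1215 — geometric with ratio -3.
Subsequence B: 1, 8, 27, 64, 125, 216 — perfect cubes starting at 1³.
The 13th slot belongs to subsequence A; its 7th term is -3645.
Position 14 → subsequence B, term 7 = 343.

-3645, 343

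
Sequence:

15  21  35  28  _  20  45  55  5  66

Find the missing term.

36

Positions follow the repeating pattern AAB; grouping by letter gives 2 tracks.
Track A: 15, 21, 28, ?, 45, 55, 66 — triangular numbers n(n+1)/2 for n = 5, 6, ….
Track B: 35, 20, 5 — subtracting 15 each time.
The gap is track A's term 4; the rule gives 36.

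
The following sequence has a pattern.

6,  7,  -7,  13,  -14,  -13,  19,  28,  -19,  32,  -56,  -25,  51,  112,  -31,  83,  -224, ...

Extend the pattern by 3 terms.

Split by position mod 3 into 3 tracks.
Track A: 6, 13, 19, 32, 51, 83 (each term equals the sum of the previous two).
Track B: 7, -14, 28, -56, 112, -224 (geometric with ratio -2).
Track C: -7, -13, -19, -25, -31 (subtracting 6 each time).
Term 18 comes from track C (its 6th entry): -37.
Position 19 → track A, term 7 = 134.
Position 20 → track B, term 7 = 448.

-37, 134, 448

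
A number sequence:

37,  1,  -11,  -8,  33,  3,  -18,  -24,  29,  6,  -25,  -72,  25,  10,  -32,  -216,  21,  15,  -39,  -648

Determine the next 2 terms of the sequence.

Taking every 4th term gives 4 separate tracks.
Stream A is 37, 33, 29, 25, 21, which is linear: a_n = 41 − 4·n.
Stream B is 1, 3, 6, 10, 15, which is triangular numbers starting at T_1.
Stream C is -11, -18, -25, -32, -39, which is arithmetic, step −7.
Stream D is -8, -24, -72, -216, -648, which is geometric with ratio 3.
The 21st slot belongs to stream A; its 6th term is 17.
Position 22 falls in stream B as its term 6, giving 21.

17, 21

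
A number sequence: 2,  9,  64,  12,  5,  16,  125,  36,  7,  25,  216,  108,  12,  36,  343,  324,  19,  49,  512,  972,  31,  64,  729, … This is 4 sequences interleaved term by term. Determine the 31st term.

Taking every 4th term gives 4 separate tracks.
Stream A: 2, 5, 7, 12, 19, 31 (each term equals the sum of the previous two).
Stream B: 9, 16, 25, 36, 49, 64 (consecutive squares n² from n = 3).
Stream C: 64, 125, 216, 343, 512, 729 (the cubes 4³, 5³, 6³, …).
Stream D: 12, 36, 108, 324, 972 (geometric, ×3 each step).
Position 31 falls in stream C as its term 8, giving 1331.

1331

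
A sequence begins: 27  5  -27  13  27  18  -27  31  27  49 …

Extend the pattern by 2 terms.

-27, 80

Taking every 2nd term gives 2 separate tracks.
Track A: 27, -27, 27, -27, 27. Alternating ±27.
Track B: 5, 13, 18, 31, 49. A Fibonacci-like recurrence a_n = a_{n-1} + a_{n-2}.
Position 11 falls in track A as its term 6, giving -27.
Position 12 → track B, term 6 = 80.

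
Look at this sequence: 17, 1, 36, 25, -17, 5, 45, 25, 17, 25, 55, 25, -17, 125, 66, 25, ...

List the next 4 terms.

17, 625, 78, 25

Taking every 4th term gives 4 separate tracks.
Subsequence A = 17, -17, 17, -17: alternating ±17.
Subsequence B = 1, 5, 25, 125: powers 5^0, 5^1, 5^2, ….
Subsequence C = 36, 45, 55, 66: triangular numbers starting at T_8.
Subsequence D = 25, 25, 25, 25: constant 25.
Position 17 falls in subsequence A as its term 5, giving 17.
The 18th slot belongs to subsequence B; its 5th term is 625.
Position 19 falls in subsequence C as its term 5, giving 78.
Term 20 comes from subsequence D (its 5th entry): 25.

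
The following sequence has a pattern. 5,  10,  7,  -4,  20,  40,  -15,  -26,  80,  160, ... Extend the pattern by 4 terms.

-37, -48, 320, 640

The slot pattern repeats as AABB (period 4), so there are 2 interleaved tracks.
Track A is 5, 10, 20, 40, 80, 160, which is geometric, ×2 each step.
Track B is 7, -4, -15, -26, which is subtracting 11 each time.
Position 11 → track B, term 5 = -37.
Term 12 comes from track B (its 6th entry): -48.
Term 13 comes from track A (its 7th entry): 320.
The 14th slot belongs to track A; its 8th term is 640.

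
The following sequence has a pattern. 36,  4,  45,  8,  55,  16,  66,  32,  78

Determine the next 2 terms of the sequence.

Split by position mod 2 into 2 tracks.
Track A = 36, 45, 55, 66, 78: triangular numbers starting at T_8.
Track B = 4, 8, 16, 32: successive powers of 2.
Term 10 comes from track B (its 5th entry): 64.
The 11th slot belongs to track A; its 6th term is 91.

64, 91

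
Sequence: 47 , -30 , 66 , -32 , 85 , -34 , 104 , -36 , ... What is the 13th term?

Odd-indexed and even-indexed terms follow separate rules.
Subsequence A: 47, 66, 85, 104 — adding 19 each time.
Subsequence B: -30, -32, -34, -36 — linear: a_n = -28 − 2·n.
Position 13 → subsequence A, term 7 = 161.

161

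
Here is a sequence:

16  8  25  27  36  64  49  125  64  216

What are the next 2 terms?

81, 343

Odd-indexed and even-indexed terms follow separate rules.
Track A is 16, 25, 36, 49, 64, which is consecutive squares n² from n = 4.
Track B is 8, 27, 64, 125, 216, which is the cubes 2³, 3³, 4³, ….
Position 11 falls in track A as its term 6, giving 81.
The 12th slot belongs to track B; its 6th term is 343.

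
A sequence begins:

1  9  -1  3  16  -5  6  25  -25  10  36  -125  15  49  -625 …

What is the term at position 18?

The terms cycle through 3 interleaved subsequences.
Stream A: 1, 3, 6, 10, 15. The triangular numbers T_1, T_2, ….
Stream B: 9, 16, 25, 36, 49. Perfect squares starting at 3².
Stream C: -1, -5, -25, -125, -625. Geometric, ×5 each step.
Position 18 → stream C, term 6 = -3125.

-3125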